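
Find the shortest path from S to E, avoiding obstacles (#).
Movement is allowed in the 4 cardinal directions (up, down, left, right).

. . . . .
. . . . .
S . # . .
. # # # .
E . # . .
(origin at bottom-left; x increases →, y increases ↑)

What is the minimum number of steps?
2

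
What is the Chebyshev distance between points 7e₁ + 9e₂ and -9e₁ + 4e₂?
16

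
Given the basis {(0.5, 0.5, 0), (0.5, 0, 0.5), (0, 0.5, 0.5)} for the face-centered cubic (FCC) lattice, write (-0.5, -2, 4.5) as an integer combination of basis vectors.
-7b₁ + 6b₂ + 3b₃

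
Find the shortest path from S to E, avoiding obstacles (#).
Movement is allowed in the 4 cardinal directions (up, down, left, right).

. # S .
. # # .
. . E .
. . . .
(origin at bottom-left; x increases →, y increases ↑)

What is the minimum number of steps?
4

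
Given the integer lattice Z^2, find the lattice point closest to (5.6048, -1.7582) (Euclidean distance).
(6, -2)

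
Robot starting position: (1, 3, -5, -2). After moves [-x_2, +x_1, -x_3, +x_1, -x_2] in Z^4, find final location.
(3, 1, -6, -2)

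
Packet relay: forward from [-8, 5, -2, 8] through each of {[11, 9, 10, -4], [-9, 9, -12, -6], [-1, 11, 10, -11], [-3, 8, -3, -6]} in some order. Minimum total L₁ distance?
89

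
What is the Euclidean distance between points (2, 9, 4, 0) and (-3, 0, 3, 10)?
14.3875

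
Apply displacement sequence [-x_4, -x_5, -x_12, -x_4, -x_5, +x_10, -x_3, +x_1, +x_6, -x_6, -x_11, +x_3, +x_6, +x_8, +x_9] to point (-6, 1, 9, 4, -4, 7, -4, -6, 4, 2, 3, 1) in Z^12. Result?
(-5, 1, 9, 2, -6, 8, -4, -5, 5, 3, 2, 0)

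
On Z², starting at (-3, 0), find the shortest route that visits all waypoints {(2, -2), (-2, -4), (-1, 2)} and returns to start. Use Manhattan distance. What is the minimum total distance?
22
(one optimal route: (-3, 0) → (-2, -4) → (2, -2) → (-1, 2) → (-3, 0))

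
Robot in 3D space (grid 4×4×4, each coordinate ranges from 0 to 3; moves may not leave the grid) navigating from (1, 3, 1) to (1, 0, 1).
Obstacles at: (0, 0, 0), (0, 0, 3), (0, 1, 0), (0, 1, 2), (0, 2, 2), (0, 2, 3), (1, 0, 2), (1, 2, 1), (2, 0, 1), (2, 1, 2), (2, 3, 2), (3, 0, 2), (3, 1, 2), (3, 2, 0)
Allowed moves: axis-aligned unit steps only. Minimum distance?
5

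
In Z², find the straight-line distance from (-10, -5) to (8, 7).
21.6333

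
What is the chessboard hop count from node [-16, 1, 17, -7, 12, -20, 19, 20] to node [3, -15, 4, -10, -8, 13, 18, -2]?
33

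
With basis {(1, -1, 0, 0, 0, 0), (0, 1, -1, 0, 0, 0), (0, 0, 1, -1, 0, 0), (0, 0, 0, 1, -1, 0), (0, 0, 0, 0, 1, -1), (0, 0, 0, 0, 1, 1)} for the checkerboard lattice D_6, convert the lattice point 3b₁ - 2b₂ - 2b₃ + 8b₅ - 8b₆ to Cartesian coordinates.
(3, -5, 0, 2, 0, -16)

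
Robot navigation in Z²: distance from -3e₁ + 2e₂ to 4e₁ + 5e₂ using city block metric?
10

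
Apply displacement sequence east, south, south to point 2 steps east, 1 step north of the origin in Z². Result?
(3, -1)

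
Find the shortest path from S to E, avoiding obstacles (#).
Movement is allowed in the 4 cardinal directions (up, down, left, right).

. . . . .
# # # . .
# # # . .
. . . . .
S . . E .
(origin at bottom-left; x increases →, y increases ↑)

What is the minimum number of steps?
3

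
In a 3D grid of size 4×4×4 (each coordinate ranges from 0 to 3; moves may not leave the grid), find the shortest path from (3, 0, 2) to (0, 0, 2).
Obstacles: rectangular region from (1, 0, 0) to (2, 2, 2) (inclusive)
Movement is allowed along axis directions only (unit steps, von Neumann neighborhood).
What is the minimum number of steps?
5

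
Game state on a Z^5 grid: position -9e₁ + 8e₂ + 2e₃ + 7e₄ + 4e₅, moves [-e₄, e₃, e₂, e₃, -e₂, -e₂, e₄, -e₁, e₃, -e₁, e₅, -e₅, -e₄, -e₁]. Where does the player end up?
(-12, 7, 5, 6, 4)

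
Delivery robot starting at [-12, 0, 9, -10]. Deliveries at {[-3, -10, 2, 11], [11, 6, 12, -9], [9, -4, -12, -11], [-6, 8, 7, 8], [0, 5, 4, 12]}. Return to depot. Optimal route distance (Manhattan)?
196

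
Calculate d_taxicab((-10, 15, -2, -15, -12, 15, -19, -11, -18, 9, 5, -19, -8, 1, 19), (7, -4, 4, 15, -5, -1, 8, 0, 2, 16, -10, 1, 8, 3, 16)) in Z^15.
216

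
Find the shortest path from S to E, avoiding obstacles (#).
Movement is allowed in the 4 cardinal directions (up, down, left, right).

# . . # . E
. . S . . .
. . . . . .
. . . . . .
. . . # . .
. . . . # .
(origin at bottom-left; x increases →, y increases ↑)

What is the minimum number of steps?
4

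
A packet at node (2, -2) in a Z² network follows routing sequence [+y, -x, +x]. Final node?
(2, -1)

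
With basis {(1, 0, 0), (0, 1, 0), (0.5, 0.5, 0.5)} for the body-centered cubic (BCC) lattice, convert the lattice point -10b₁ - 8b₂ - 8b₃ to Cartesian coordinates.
(-14, -12, -4)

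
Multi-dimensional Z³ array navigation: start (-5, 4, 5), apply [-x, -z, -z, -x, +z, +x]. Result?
(-6, 4, 4)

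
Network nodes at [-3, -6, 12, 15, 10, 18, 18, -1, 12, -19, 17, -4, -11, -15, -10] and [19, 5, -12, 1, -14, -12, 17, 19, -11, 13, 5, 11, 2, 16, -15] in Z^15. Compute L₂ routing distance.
79.5676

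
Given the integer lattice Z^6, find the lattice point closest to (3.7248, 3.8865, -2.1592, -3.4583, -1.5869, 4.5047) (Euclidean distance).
(4, 4, -2, -3, -2, 5)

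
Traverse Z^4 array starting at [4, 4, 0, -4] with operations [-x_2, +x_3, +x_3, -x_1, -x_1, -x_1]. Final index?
(1, 3, 2, -4)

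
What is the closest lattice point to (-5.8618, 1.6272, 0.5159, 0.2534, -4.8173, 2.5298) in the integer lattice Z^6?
(-6, 2, 1, 0, -5, 3)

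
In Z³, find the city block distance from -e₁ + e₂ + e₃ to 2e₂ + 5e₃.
6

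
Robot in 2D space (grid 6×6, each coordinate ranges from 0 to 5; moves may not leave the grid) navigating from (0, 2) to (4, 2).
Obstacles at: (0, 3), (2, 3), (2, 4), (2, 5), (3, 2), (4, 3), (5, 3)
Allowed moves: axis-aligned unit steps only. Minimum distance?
6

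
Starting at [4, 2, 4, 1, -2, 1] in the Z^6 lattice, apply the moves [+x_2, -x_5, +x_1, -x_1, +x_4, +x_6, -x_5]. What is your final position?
(4, 3, 4, 2, -4, 2)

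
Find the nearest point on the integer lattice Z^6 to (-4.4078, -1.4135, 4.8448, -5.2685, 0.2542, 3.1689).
(-4, -1, 5, -5, 0, 3)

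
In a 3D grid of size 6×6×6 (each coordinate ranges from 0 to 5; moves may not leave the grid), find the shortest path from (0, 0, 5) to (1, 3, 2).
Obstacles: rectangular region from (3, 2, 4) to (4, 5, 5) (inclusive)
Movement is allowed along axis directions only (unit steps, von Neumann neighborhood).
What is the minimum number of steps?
7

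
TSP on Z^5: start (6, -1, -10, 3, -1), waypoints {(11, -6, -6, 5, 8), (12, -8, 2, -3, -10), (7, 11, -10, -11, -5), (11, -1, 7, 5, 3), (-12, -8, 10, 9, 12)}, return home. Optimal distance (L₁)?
234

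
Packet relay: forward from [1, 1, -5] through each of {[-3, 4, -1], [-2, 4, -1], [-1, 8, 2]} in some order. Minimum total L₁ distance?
20
(one optimal route: (1, 1, -5) → (-3, 4, -1) → (-2, 4, -1) → (-1, 8, 2))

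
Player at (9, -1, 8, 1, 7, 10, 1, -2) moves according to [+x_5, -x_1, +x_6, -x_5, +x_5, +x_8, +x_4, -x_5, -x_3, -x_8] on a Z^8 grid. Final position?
(8, -1, 7, 2, 7, 11, 1, -2)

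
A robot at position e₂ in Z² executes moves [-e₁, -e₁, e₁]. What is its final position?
(-1, 1)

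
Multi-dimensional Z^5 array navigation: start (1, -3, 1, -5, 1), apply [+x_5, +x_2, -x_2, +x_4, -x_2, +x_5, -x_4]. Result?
(1, -4, 1, -5, 3)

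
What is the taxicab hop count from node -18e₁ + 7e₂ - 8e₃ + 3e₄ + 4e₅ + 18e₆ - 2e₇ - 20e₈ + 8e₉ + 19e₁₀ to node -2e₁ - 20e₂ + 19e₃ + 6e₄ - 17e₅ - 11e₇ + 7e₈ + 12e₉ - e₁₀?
172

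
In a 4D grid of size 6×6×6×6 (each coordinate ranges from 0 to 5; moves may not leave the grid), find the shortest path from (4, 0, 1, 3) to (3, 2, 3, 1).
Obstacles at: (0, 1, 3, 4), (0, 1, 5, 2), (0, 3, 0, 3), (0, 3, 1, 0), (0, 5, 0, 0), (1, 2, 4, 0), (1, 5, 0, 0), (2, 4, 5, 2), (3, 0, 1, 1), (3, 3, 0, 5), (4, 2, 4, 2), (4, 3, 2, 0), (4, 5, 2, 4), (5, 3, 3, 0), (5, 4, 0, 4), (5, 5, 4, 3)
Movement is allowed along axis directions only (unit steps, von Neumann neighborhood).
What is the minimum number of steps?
7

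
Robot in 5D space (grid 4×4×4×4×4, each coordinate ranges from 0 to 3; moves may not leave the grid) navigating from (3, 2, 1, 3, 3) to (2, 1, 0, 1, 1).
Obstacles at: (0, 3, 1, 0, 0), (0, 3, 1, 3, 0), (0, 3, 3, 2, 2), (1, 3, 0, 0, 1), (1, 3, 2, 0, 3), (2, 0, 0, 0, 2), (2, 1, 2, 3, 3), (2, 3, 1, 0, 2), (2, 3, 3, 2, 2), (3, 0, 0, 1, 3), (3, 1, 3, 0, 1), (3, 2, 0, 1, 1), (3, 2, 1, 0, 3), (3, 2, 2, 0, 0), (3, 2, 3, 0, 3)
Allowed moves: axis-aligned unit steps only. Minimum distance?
7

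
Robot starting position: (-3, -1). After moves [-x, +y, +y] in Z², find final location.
(-4, 1)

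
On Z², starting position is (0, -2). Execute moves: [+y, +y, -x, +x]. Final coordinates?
(0, 0)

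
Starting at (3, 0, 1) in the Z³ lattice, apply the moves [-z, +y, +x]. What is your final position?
(4, 1, 0)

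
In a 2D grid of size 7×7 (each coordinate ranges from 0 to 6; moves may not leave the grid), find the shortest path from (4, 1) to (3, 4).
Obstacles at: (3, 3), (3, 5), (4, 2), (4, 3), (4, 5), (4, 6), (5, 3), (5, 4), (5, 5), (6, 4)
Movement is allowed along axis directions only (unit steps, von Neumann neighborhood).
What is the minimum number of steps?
6
(one shortest path: (4, 1) → (3, 1) → (2, 1) → (2, 2) → (2, 3) → (2, 4) → (3, 4))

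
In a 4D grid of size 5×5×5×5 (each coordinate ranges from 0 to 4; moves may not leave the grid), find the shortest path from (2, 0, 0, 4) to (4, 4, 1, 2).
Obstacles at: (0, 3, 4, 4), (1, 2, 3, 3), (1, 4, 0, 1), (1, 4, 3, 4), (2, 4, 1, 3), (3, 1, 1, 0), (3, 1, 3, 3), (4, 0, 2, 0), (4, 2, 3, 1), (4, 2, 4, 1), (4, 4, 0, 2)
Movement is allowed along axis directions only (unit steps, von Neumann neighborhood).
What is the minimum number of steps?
9
(one shortest path: (2, 0, 0, 4) → (3, 0, 0, 4) → (4, 0, 0, 4) → (4, 1, 0, 4) → (4, 2, 0, 4) → (4, 3, 0, 4) → (4, 4, 0, 4) → (4, 4, 1, 4) → (4, 4, 1, 3) → (4, 4, 1, 2))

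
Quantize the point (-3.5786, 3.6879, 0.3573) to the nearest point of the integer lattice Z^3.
(-4, 4, 0)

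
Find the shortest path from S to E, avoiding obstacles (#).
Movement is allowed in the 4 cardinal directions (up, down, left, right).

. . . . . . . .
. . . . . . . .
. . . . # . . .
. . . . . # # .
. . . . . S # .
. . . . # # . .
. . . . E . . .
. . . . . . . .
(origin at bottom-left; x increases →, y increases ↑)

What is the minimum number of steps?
5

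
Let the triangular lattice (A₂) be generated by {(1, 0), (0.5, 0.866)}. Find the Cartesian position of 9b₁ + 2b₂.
(10, 1.732)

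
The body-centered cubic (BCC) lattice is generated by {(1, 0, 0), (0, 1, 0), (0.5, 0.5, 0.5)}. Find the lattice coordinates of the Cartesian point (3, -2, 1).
2b₁ - 3b₂ + 2b₃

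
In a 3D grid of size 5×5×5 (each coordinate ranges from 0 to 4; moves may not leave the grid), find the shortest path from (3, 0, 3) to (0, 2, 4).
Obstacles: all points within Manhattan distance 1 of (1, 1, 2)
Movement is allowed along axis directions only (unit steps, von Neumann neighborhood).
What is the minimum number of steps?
6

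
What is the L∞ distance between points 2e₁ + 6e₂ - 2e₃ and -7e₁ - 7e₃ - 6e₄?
9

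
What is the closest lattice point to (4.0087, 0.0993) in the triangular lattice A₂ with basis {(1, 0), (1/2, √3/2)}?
(4, 0)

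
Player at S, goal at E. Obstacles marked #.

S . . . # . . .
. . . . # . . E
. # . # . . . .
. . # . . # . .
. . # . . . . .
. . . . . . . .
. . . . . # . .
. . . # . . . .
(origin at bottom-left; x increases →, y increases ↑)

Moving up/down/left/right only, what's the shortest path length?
16
(one shortest path: (0, 7) → (0, 6) → (0, 5) → (0, 4) → (1, 4) → (1, 3) → (1, 2) → (2, 2) → (3, 2) → (4, 2) → (5, 2) → (6, 2) → (7, 2) → (7, 3) → (7, 4) → (7, 5) → (7, 6))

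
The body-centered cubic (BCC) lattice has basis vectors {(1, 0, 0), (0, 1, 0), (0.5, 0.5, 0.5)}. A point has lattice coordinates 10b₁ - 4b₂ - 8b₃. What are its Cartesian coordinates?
(6, -8, -4)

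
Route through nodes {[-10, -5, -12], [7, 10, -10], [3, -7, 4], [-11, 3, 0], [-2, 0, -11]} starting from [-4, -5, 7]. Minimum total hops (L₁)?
95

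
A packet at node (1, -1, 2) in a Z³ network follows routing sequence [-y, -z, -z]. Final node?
(1, -2, 0)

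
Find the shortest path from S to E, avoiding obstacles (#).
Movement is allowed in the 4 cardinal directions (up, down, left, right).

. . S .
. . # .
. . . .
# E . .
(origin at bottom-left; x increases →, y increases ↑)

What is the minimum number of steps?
4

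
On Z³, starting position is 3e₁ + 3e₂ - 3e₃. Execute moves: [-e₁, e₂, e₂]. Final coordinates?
(2, 5, -3)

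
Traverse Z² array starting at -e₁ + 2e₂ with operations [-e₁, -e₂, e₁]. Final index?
(-1, 1)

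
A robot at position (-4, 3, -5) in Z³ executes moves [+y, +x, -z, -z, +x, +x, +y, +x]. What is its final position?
(0, 5, -7)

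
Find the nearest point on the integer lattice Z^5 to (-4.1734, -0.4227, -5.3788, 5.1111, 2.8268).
(-4, 0, -5, 5, 3)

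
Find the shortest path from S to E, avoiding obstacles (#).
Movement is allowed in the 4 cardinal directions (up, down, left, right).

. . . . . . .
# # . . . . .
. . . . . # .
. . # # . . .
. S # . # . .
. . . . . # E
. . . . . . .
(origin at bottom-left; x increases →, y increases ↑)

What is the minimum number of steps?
8
(one shortest path: (1, 2) → (1, 1) → (2, 1) → (3, 1) → (4, 1) → (4, 0) → (5, 0) → (6, 0) → (6, 1))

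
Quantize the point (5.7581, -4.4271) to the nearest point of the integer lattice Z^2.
(6, -4)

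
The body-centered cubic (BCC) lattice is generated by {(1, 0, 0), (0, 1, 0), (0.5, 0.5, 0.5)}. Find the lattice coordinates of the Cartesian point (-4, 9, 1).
-5b₁ + 8b₂ + 2b₃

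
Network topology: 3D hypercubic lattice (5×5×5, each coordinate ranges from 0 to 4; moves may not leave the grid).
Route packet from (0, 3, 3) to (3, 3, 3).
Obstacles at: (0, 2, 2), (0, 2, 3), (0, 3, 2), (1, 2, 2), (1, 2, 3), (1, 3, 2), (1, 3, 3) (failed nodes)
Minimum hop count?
5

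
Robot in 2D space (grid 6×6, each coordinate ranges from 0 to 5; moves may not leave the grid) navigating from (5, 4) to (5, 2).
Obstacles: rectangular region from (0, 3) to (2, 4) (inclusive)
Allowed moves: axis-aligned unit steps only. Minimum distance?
2
(one shortest path: (5, 4) → (5, 3) → (5, 2))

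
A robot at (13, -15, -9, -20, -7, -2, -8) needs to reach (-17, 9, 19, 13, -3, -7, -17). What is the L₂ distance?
58.9152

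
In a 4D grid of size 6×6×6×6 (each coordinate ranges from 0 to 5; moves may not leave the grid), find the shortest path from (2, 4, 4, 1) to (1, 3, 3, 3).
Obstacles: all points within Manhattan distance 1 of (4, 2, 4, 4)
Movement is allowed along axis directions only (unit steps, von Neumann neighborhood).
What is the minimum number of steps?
5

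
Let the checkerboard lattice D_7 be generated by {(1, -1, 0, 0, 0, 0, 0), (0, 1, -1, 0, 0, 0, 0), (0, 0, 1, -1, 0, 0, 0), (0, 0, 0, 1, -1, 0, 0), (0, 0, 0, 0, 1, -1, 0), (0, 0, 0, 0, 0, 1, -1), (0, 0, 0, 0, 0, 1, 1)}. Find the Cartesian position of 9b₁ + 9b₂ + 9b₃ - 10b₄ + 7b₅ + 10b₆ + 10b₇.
(9, 0, 0, -19, 17, 13, 0)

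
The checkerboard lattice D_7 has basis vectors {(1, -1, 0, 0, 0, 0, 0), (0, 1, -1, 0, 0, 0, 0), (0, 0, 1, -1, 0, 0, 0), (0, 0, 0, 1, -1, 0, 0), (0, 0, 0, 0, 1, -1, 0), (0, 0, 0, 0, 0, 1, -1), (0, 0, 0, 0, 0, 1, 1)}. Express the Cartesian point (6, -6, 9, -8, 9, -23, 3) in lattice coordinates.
6b₁ + 9b₃ + b₄ + 10b₅ - 8b₆ - 5b₇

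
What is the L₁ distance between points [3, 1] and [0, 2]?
4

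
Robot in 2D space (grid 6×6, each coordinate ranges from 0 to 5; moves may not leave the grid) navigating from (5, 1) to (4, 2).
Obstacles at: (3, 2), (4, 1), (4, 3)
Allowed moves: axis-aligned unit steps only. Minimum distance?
2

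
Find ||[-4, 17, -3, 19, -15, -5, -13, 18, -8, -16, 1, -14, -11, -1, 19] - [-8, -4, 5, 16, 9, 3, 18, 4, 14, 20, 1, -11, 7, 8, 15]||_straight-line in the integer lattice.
67.3573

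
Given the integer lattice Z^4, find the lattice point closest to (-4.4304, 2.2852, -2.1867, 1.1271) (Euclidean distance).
(-4, 2, -2, 1)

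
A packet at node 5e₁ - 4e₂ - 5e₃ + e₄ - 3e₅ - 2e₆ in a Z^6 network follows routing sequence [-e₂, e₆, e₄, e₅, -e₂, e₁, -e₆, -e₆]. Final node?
(6, -6, -5, 2, -2, -3)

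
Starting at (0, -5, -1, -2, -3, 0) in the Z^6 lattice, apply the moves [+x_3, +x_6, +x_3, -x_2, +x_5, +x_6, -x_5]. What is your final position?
(0, -6, 1, -2, -3, 2)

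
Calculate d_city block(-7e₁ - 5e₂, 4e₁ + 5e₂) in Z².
21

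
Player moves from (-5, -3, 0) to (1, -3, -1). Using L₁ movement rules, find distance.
7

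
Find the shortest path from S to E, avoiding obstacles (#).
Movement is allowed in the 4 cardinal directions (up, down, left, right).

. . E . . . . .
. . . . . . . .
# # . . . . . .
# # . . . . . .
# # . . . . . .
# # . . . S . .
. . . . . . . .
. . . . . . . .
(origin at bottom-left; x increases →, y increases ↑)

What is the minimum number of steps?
8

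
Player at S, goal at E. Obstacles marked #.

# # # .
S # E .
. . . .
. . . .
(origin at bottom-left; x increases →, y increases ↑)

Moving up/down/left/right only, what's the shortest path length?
4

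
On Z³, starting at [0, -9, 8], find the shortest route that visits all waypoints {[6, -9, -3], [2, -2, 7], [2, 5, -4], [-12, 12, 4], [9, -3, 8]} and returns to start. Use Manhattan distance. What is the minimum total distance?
120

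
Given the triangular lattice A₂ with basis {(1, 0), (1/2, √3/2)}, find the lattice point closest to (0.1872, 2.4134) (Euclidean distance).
(0.5, 2.598)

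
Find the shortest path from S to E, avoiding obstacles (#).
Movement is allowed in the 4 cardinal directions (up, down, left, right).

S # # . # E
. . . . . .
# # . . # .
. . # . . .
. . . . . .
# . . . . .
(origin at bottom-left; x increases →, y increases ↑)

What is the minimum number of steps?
7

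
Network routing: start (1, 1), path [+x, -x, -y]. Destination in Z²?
(1, 0)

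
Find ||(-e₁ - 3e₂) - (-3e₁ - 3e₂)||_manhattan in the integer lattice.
2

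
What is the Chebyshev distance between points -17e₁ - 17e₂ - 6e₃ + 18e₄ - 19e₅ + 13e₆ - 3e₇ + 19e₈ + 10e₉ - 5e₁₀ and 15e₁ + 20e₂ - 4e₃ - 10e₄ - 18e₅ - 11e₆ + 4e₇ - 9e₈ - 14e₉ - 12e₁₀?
37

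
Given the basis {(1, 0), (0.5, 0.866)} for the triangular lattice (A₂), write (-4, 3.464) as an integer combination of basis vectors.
-6b₁ + 4b₂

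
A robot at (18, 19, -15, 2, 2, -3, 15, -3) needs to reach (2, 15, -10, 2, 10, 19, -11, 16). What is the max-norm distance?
26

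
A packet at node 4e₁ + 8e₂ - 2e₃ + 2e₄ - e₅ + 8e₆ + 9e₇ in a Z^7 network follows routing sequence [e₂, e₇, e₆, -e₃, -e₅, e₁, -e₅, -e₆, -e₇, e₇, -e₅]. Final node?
(5, 9, -3, 2, -4, 8, 10)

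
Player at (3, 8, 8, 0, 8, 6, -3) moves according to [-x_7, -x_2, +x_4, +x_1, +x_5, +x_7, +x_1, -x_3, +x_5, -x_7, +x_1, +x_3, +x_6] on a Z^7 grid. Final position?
(6, 7, 8, 1, 10, 7, -4)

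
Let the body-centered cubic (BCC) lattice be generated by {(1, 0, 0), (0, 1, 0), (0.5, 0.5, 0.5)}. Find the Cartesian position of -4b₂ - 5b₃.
(-2.5, -6.5, -2.5)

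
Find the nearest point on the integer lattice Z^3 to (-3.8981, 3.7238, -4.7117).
(-4, 4, -5)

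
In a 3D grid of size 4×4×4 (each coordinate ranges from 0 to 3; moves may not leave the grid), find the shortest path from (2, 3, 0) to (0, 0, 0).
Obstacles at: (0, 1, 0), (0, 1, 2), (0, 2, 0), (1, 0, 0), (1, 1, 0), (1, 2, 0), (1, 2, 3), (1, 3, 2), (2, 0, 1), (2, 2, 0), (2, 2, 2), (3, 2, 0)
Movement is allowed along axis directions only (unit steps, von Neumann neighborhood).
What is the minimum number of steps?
7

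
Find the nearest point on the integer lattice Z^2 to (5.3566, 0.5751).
(5, 1)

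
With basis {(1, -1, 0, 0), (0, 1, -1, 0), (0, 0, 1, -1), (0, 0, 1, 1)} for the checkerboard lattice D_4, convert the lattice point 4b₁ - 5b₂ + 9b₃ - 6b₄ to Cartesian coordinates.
(4, -9, 8, -15)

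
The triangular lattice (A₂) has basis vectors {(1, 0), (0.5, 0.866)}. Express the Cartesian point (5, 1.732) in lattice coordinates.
4b₁ + 2b₂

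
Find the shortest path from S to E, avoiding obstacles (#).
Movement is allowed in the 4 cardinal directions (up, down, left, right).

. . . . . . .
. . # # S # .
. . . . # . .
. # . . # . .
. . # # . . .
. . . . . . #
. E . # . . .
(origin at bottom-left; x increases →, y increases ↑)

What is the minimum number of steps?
12
(one shortest path: (4, 5) → (4, 6) → (3, 6) → (2, 6) → (1, 6) → (0, 6) → (0, 5) → (0, 4) → (0, 3) → (0, 2) → (1, 2) → (1, 1) → (1, 0))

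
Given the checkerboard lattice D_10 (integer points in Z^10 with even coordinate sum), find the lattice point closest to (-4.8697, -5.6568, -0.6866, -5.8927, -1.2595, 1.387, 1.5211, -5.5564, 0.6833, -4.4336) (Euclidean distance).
(-5, -6, -1, -6, -1, 1, 1, -6, 1, -4)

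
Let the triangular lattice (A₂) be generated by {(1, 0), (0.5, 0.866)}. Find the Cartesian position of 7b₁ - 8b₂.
(3, -6.928)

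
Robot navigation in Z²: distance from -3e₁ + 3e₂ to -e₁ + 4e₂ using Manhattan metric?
3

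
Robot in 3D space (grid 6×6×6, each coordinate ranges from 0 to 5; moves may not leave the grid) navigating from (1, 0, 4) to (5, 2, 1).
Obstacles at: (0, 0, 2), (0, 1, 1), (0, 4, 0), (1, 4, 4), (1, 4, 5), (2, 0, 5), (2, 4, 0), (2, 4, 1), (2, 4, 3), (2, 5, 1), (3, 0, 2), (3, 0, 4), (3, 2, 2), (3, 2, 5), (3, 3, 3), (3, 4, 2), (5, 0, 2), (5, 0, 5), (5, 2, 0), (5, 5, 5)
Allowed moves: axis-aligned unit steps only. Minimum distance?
9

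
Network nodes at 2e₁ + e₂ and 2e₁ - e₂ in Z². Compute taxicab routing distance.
2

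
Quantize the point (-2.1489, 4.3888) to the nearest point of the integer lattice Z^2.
(-2, 4)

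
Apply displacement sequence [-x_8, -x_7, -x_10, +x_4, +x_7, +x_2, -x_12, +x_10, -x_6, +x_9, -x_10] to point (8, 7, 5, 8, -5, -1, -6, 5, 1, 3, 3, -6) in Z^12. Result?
(8, 8, 5, 9, -5, -2, -6, 4, 2, 2, 3, -7)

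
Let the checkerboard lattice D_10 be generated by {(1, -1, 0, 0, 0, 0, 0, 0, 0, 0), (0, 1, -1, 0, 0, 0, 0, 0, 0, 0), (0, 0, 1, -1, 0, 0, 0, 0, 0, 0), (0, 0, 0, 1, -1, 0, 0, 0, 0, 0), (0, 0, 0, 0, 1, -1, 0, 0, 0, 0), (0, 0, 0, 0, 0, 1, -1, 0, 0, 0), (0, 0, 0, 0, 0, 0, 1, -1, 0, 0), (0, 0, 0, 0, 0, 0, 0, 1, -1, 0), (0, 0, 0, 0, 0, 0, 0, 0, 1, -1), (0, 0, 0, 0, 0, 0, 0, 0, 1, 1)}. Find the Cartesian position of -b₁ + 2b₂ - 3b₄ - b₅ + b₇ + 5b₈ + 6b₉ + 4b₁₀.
(-1, 3, -2, -3, 2, 1, 1, 4, 5, -2)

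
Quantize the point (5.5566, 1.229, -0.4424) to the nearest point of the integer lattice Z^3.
(6, 1, 0)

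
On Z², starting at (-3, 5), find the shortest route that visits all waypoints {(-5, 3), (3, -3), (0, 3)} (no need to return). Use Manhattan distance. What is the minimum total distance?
18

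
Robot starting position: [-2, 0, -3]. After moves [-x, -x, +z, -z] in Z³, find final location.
(-4, 0, -3)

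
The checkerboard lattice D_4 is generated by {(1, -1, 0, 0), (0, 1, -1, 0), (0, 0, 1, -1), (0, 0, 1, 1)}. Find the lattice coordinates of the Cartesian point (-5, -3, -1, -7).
-5b₁ - 8b₂ - b₃ - 8b₄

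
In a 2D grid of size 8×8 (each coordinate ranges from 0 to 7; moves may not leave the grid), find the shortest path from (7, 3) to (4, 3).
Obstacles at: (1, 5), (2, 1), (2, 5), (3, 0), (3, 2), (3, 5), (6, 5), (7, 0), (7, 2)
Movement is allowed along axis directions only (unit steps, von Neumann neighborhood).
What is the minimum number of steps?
3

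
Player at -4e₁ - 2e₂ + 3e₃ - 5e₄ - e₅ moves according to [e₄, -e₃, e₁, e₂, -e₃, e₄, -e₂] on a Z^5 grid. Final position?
(-3, -2, 1, -3, -1)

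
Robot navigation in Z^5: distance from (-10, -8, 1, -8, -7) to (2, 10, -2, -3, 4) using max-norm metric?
18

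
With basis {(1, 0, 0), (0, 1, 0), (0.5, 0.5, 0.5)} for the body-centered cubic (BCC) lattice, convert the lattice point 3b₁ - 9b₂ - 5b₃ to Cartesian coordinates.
(0.5, -11.5, -2.5)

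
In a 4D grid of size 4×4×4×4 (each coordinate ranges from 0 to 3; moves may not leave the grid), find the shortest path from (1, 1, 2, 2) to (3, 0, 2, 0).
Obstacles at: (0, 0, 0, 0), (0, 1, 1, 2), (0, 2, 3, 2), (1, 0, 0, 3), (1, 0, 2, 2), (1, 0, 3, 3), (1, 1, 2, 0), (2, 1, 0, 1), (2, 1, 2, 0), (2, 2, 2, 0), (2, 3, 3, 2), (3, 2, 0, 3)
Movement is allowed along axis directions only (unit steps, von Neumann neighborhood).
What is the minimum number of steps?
5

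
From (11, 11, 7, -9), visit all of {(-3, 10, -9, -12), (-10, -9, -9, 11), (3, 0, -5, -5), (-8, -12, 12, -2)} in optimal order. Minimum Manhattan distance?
142
(one optimal route: (11, 11, 7, -9) → (-3, 10, -9, -12) → (3, 0, -5, -5) → (-10, -9, -9, 11) → (-8, -12, 12, -2))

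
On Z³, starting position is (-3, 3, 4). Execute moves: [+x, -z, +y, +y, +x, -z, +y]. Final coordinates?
(-1, 6, 2)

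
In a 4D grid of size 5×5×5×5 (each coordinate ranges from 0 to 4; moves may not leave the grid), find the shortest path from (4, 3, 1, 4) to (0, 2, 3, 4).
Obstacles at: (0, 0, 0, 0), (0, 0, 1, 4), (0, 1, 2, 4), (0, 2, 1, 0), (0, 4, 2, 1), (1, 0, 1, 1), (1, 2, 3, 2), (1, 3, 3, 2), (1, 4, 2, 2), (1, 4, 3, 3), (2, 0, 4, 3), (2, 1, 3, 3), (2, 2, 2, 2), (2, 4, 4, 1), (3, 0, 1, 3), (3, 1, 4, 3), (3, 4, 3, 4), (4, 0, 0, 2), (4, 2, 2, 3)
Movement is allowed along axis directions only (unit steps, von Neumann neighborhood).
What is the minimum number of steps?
7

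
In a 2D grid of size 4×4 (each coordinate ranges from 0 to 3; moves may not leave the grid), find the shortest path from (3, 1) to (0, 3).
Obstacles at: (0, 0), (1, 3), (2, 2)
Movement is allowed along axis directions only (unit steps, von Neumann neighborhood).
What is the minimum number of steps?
5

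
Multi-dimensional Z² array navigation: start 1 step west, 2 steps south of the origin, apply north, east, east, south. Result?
(1, -2)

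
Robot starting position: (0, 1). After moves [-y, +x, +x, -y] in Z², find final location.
(2, -1)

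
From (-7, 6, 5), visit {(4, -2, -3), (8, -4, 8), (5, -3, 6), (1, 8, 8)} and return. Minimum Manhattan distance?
76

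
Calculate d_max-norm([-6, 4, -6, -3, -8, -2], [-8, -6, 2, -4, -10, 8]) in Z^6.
10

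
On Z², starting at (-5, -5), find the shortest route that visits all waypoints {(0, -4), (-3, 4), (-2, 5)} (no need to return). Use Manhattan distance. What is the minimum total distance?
19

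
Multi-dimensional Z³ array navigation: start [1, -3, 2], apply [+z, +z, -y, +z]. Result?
(1, -4, 5)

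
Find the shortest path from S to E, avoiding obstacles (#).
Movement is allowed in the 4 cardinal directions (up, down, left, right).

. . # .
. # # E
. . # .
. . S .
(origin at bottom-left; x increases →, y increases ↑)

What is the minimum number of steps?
3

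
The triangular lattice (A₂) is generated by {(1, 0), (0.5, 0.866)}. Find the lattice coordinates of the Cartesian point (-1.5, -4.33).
b₁ - 5b₂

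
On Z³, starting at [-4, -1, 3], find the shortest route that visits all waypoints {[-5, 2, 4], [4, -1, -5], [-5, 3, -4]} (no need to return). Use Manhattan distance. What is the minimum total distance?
28
(one optimal route: (-4, -1, 3) → (-5, 2, 4) → (-5, 3, -4) → (4, -1, -5))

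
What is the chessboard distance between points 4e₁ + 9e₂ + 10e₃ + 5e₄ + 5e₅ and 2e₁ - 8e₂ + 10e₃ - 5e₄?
17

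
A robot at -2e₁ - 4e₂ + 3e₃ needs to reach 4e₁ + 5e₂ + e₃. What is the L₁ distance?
17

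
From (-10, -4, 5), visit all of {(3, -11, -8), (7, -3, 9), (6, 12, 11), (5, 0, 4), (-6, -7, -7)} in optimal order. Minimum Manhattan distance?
86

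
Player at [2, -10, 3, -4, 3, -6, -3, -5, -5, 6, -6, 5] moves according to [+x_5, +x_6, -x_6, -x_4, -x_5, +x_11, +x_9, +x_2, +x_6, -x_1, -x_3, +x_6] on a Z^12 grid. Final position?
(1, -9, 2, -5, 3, -4, -3, -5, -4, 6, -5, 5)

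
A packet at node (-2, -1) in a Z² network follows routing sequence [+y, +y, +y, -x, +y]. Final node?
(-3, 3)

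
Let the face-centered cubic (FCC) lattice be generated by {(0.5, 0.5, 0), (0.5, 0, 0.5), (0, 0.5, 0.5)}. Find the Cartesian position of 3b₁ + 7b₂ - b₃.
(5, 1, 3)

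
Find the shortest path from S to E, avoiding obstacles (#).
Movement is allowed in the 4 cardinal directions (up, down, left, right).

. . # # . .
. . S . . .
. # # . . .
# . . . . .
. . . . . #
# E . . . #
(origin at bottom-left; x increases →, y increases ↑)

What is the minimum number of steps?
7
(one shortest path: (2, 4) → (3, 4) → (3, 3) → (3, 2) → (2, 2) → (1, 2) → (1, 1) → (1, 0))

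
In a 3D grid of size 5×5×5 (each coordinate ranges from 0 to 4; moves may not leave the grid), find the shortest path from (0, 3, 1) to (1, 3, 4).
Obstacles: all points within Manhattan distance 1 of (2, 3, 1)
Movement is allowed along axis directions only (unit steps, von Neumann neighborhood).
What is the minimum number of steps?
4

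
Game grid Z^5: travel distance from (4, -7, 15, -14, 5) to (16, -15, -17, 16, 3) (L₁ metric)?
84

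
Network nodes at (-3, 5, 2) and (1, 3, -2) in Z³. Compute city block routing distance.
10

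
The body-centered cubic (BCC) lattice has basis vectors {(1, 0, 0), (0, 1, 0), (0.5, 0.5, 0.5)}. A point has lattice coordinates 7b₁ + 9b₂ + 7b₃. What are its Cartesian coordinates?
(10.5, 12.5, 3.5)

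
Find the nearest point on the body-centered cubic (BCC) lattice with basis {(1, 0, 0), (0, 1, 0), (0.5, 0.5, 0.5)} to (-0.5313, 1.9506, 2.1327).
(-1, 2, 2)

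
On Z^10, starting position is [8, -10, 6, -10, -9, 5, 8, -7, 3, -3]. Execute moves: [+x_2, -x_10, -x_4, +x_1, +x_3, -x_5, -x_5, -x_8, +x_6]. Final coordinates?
(9, -9, 7, -11, -11, 6, 8, -8, 3, -4)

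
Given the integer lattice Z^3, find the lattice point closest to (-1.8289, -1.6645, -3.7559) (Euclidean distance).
(-2, -2, -4)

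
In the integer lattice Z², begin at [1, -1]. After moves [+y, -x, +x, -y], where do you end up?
(1, -1)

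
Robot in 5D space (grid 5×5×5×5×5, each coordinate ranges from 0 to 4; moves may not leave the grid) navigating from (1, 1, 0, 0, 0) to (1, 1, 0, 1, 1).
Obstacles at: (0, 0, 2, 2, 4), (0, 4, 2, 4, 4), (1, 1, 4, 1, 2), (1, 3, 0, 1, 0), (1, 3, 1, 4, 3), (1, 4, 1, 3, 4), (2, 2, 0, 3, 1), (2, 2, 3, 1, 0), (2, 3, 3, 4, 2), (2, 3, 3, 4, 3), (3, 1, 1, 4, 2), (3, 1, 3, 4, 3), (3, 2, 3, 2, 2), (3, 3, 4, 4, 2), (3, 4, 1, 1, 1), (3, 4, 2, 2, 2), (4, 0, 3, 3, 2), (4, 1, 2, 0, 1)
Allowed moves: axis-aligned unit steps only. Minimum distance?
2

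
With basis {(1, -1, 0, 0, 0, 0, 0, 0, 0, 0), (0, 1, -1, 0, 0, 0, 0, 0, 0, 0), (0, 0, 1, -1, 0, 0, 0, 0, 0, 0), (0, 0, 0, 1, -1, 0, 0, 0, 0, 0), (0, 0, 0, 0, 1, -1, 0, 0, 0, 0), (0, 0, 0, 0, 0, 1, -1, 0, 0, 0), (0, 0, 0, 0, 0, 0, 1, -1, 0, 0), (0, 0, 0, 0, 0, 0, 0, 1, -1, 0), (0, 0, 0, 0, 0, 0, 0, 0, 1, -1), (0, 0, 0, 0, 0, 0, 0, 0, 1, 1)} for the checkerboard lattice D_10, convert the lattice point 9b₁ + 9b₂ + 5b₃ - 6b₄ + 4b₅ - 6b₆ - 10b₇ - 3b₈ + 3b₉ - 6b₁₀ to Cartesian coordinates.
(9, 0, -4, -11, 10, -10, -4, 7, 0, -9)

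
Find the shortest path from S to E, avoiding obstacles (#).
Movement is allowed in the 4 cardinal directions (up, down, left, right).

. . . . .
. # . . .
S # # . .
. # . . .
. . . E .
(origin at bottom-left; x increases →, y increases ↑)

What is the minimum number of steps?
5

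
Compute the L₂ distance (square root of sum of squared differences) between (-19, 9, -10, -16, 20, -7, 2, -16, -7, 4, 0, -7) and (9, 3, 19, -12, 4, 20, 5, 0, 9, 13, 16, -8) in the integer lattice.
59.338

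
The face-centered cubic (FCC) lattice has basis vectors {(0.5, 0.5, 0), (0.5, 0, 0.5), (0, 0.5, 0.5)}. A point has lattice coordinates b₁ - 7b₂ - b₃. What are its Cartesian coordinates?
(-3, 0, -4)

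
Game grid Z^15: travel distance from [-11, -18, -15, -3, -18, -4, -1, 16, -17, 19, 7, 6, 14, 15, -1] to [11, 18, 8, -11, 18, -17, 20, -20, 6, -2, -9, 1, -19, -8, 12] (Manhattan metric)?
329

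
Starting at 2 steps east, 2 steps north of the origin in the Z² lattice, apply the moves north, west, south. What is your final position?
(1, 2)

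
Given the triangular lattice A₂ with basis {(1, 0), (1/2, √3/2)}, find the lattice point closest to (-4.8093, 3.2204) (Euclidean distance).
(-5, 3.464)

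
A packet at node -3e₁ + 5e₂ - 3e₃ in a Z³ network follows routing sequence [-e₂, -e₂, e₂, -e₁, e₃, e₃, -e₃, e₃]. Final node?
(-4, 4, -1)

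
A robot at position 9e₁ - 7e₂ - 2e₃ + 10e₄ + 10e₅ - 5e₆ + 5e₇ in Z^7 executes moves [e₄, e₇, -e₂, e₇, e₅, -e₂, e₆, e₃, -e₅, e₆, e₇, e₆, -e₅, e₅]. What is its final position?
(9, -9, -1, 11, 10, -2, 8)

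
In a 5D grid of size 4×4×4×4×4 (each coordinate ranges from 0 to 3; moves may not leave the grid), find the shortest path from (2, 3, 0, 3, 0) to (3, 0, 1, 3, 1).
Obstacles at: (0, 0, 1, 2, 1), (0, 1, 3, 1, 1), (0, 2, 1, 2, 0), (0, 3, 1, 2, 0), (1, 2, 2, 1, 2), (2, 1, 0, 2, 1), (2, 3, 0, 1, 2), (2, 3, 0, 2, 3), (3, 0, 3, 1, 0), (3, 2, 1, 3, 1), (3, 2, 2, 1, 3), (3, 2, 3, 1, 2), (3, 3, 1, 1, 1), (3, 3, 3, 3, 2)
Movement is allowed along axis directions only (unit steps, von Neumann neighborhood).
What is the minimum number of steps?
6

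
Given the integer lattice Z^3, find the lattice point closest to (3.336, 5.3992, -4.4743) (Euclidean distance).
(3, 5, -4)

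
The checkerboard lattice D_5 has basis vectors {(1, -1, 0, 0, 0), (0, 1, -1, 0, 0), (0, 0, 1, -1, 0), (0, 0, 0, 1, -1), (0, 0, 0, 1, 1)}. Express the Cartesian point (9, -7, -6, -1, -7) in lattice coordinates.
9b₁ + 2b₂ - 4b₃ + b₄ - 6b₅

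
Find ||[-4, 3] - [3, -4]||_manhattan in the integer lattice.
14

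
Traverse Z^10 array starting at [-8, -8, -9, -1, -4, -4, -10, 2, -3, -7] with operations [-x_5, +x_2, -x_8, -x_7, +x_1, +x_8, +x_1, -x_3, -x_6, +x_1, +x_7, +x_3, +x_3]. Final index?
(-5, -7, -8, -1, -5, -5, -10, 2, -3, -7)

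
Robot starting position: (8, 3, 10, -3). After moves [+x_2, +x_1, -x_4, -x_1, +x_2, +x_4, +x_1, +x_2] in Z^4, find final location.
(9, 6, 10, -3)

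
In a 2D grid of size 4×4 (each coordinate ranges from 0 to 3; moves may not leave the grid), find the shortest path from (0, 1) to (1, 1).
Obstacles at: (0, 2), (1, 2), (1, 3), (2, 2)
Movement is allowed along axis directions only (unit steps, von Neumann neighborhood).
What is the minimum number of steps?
1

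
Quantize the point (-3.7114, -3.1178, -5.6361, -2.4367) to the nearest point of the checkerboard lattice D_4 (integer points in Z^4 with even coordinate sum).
(-4, -3, -6, -3)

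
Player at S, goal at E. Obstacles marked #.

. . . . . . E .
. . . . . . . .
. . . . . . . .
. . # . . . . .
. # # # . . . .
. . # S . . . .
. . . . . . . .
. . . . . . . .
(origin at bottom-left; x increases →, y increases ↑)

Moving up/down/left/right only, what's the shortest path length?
8
(one shortest path: (3, 2) → (4, 2) → (5, 2) → (6, 2) → (6, 3) → (6, 4) → (6, 5) → (6, 6) → (6, 7))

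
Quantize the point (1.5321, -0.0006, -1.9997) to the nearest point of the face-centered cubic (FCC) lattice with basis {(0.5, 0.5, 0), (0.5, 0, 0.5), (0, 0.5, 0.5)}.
(2, 0, -2)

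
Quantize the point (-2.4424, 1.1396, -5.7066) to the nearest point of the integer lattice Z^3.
(-2, 1, -6)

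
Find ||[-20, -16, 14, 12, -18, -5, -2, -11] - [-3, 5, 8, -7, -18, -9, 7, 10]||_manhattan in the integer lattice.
97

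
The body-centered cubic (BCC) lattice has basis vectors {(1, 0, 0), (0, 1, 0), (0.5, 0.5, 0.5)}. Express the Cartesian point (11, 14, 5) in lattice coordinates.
6b₁ + 9b₂ + 10b₃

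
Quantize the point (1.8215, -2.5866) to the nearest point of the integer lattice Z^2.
(2, -3)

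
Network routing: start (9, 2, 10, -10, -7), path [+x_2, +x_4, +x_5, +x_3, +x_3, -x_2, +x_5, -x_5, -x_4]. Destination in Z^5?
(9, 2, 12, -10, -6)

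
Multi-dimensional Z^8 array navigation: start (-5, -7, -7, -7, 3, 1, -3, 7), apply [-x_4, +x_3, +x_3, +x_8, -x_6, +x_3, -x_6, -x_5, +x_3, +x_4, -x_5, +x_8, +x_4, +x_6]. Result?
(-5, -7, -3, -6, 1, 0, -3, 9)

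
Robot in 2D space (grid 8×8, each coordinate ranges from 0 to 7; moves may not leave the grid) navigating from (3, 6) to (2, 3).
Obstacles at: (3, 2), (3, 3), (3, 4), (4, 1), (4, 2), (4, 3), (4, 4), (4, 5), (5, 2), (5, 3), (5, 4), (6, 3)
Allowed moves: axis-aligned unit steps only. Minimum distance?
4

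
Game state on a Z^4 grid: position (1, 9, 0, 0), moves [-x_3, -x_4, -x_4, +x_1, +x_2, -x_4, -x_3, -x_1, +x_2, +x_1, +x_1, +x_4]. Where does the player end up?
(3, 11, -2, -2)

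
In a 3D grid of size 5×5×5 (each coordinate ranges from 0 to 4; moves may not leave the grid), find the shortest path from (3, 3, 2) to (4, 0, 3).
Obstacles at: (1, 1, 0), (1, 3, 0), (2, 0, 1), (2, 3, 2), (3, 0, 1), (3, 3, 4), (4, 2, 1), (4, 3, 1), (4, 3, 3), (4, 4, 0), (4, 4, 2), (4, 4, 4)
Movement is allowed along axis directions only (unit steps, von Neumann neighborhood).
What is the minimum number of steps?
5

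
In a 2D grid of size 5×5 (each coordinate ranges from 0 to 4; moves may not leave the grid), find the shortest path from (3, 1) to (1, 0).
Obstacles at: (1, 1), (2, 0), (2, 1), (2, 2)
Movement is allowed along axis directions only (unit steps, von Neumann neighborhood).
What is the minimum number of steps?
9
(one shortest path: (3, 1) → (3, 2) → (3, 3) → (2, 3) → (1, 3) → (0, 3) → (0, 2) → (0, 1) → (0, 0) → (1, 0))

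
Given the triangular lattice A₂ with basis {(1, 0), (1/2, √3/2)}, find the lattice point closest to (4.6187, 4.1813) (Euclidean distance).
(4.5, 4.33)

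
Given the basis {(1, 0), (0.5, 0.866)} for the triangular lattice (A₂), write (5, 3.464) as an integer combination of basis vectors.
3b₁ + 4b₂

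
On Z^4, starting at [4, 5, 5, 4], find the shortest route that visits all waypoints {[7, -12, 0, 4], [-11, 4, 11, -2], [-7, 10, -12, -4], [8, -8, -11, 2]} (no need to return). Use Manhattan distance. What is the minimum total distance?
118
(one optimal route: (4, 5, 5, 4) → (7, -12, 0, 4) → (8, -8, -11, 2) → (-7, 10, -12, -4) → (-11, 4, 11, -2))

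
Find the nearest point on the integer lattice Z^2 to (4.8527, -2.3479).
(5, -2)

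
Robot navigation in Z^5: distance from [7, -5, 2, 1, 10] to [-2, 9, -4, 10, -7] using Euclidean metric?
26.1343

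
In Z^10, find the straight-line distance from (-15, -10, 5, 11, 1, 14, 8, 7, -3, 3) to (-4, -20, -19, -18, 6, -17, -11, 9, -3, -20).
59.3127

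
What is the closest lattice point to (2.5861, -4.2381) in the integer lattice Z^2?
(3, -4)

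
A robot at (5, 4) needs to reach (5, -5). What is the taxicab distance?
9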